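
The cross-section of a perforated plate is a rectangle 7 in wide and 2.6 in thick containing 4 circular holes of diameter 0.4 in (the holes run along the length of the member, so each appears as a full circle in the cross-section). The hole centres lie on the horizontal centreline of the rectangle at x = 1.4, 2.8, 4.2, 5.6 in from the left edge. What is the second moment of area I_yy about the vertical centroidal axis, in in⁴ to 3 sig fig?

Split into non-overlapping primitives; take the origin at the lower-left of the bounding box.
Plate: 7 × 2.6, A = 18.2 in², x = 3.5 in, Ī = 74.317 in⁴.
Hole 1 (subtracted): ⌀0.4, A = 0.12566 in², x = 1.4 in, Ī = 0.0012566 in⁴.
Hole 2 (subtracted): ⌀0.4, A = 0.12566 in², x = 2.8 in, Ī = 0.0012566 in⁴.
Hole 3 (subtracted): ⌀0.4, A = 0.12566 in², x = 4.2 in, Ī = 0.0012566 in⁴.
Hole 4 (subtracted): ⌀0.4, A = 0.12566 in², x = 5.6 in, Ī = 0.0012566 in⁴.
By symmetry the centroid is at mid-width, x̄ = 3.5 in.
Transfer each piece to the vertical centroidal axis using Ī + A·d² with d = x − 3.5:
  plate: d = 0 in → contributes +74.317 in⁴
  hole 1: d = -2.1 in → contributes −0.55543 in⁴
  hole 2: d = -0.7 in → contributes −0.062832 in⁴
  hole 3: d = 0.7 in → contributes −0.062832 in⁴
  hole 4: d = 2.1 in → contributes −0.55543 in⁴
Total I = 73.08 in⁴.

I_yy ≈ 73.1 in⁴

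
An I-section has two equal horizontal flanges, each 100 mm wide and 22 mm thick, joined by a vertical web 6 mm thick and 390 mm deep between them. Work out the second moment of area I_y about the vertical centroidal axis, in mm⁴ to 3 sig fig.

Break the section into simple shapes (no overlaps), measuring from the bottom-left corner of the bounding box.
Bottom flange: 100 × 22, A = 2 200 mm², x = 50 mm, Ī = 1 833 333 mm⁴.
Web: 6 × 390, A = 2 340 mm², x = 50 mm, Ī = 7 020 mm⁴.
Top flange: 100 × 22, A = 2 200 mm², x = 50 mm, Ī = 1 833 333 mm⁴.
By symmetry the centroid is at mid-width, x̄ = 50 mm.
All pieces are centred on the vertical centroidal axis, so I = ΣĪ = 3 673 687 mm⁴.

I_y ≈ 3.67 × 10⁶ mm⁴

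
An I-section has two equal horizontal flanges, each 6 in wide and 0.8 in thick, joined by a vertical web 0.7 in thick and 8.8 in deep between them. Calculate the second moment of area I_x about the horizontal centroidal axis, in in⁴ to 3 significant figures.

I_x ≈ 261 in⁴

Break the section into simple shapes (no overlaps), measuring from the bottom-left corner of the bounding box.
Bottom flange: 6 × 0.8, A = 4.8 in², y = 0.4 in, Ī = 0.256 in⁴.
Web: 0.7 × 8.8, A = 6.16 in², y = 5.2 in, Ī = 39.753 in⁴.
Top flange: 6 × 0.8, A = 4.8 in², y = 10 in, Ī = 0.256 in⁴.
By symmetry the centroid is at mid-height, ȳ = 5.2 in.
Transfer each piece to the horizontal centroidal axis using Ī + A·d² with d = y − 5.2:
  bottom flange: d = -4.8 in → contributes +110.85 in⁴
  web: d = 0 in → contributes +39.753 in⁴
  top flange: d = 4.8 in → contributes +110.85 in⁴
Total I = 261.45 in⁴.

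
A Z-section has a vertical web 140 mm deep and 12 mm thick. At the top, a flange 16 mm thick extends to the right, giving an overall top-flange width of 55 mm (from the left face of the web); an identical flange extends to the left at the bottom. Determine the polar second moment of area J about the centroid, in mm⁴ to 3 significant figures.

Decompose the section into non-overlapping parts with the origin at the bottom-left of its bounding rectangle.
Web: 12 × 140, A = 1 680 mm², y = 70 mm, Ī = 2 744 000 mm⁴.
Top flange (beyond web): 43 × 16, A = 688 mm², y = 132 mm, Ī = 14 677 mm⁴.
Bottom flange (beyond web): 43 × 16, A = 688 mm², y = 8 mm, Ī = 14 677 mm⁴.
Centroid: ȳ = ΣA·y / ΣA = 70 mm.
Transfer each piece to the centroidal x-axis using Ī + A·d² with d = y − 70:
  web: d = 0 mm → contributes +2 744 000 mm⁴
  top flange (beyond web): d = 62 mm → contributes +2 659 349 mm⁴
  bottom flange (beyond web): d = -62 mm → contributes +2 659 349 mm⁴
Total I = 8 062 699 mm⁴.
For the y-axis: x̄ = 49 mm.
Repeating about the centroidal y-axis gives I_y = 1 272 779 mm⁴.
Polar second moment: J = I_x + I_y = 9 335 477 mm⁴.

J ≈ 9.34 × 10⁶ mm⁴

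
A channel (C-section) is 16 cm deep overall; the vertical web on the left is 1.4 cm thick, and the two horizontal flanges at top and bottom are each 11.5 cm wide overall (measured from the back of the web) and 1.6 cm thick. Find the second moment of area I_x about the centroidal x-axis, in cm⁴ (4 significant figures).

Decompose the section into non-overlapping parts with the origin at the bottom-left of its bounding rectangle.
Web: 1.4 × 16, A = 22.4 cm², y = 8 cm, Ī = 477.867 cm⁴.
Top flange (beyond web): 10.1 × 1.6, A = 16.16 cm², y = 15.2 cm, Ī = 3.44747 cm⁴.
Bottom flange (beyond web): 10.1 × 1.6, A = 16.16 cm², y = 0.8 cm, Ī = 3.44747 cm⁴.
By symmetry the centroid is at mid-height, ȳ = 8 cm.
Transfer each piece to the centroidal x-axis using Ī + A·d² with d = y − 8:
  web: d = 0 cm → contributes +477.867 cm⁴
  top flange (beyond web): d = 7.2 cm → contributes +841.182 cm⁴
  bottom flange (beyond web): d = -7.2 cm → contributes +841.182 cm⁴
Total I = 2160.23 cm⁴.

I_x ≈ 2160 cm⁴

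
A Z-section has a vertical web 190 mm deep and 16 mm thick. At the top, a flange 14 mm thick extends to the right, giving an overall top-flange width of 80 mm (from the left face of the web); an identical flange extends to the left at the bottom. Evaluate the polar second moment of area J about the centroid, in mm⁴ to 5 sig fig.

J ≈ 2.6596 × 10⁷ mm⁴

Treat the section as a set of non-overlapping primitives; coordinates are from the bounding-box lower-left.
Web: 16 × 190, A = 3 040 mm², y = 95 mm, Ī = 9 145 333 mm⁴.
Top flange (beyond web): 64 × 14, A = 896 mm², y = 183 mm, Ī = 14634.67 mm⁴.
Bottom flange (beyond web): 64 × 14, A = 896 mm², y = 7 mm, Ī = 14634.67 mm⁴.
Centroid: ȳ = ΣA·y / ΣA = 95 mm.
Transfer each piece to the centroidal x-axis using Ī + A·d² with d = y − 95:
  web: d = 0 mm → contributes +9 145 333 mm⁴
  top flange (beyond web): d = 88 mm → contributes +6 953 259 mm⁴
  bottom flange (beyond web): d = -88 mm → contributes +6 953 259 mm⁴
Total I = 23 051 851 mm⁴.
For the y-axis: x̄ = 72 mm.
Repeating about the centroidal y-axis gives I_y = 3 543 723 mm⁴.
Polar second moment: J = I_x + I_y = 26 595 573 mm⁴.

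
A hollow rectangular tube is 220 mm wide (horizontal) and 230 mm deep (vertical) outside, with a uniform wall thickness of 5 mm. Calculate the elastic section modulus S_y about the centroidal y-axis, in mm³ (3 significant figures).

S_y ≈ 3.12 × 10⁵ mm³

Split into non-overlapping primitives; take the origin at the lower-left of the bounding box.
Outer rectangle: 220 × 230, A = 50 600 mm², x = 110 mm, Ī = 204 086 667 mm⁴.
Inner void (subtracted): 210 × 220, A = 46 200 mm², x = 110 mm, Ī = 169 785 000 mm⁴.
By symmetry the centroid is at mid-width, x̄ = 110 mm.
All pieces are centred on the centroidal y-axis, so I = ΣĪ (holes subtracted) = 34 301 667 mm⁴.
Extreme fibre distance c = 110 mm; S = I/c = 311 833 mm³.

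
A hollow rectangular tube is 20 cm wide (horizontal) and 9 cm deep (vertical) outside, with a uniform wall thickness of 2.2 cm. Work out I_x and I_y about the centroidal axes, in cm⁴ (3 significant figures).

Split into non-overlapping primitives; take the origin at the lower-left of the bounding box.
Outer rectangle: 20 × 9, A = 180 cm², y = 4.5 cm, Ī = 1 215 cm⁴.
Inner void (subtracted): 15.6 × 4.6, A = 71.76 cm², y = 4.5 cm, Ī = 126.54 cm⁴.
By symmetry the centroid is at mid-height, ȳ = 4.5 cm.
All pieces are centred on the centroidal x-axis, so I = ΣĪ (holes subtracted) = 1088.5 cm⁴.
Repeating about the centroidal y-axis gives I_y = 4544.7 cm⁴.

I_x ≈ 1090 cm⁴, I_y ≈ 4540 cm⁴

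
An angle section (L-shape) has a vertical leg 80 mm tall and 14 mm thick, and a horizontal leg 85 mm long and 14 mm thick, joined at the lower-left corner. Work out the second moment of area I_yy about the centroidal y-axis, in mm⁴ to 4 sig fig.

Decompose the section into non-overlapping parts with the origin at the bottom-left of its bounding rectangle.
Vertical leg: 14 × 80, A = 1 120 mm², x = 7 mm, Ī = 18293.3 mm⁴.
Horizontal leg (remainder): 71 × 14, A = 994 mm², x = 49.5 mm, Ī = 417 563 mm⁴.
Centroid: x̄ = ΣA·x / ΣA = 26.9834 mm.
Transfer each piece to the centroidal y-axis using Ī + A·d² with d = x − 26.9834:
  vertical leg: d = -19.9834 mm → contributes +465 552 mm⁴
  horizontal leg (remainder): d = 22.5166 mm → contributes +921 516 mm⁴
Total I = 1 387 068 mm⁴.

I_yy ≈ 1.387 × 10⁶ mm⁴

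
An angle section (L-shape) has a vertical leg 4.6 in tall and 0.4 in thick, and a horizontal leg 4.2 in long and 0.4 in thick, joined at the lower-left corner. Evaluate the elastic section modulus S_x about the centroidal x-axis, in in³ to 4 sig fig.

S_x ≈ 2.134 in³

Break the section into simple shapes (no overlaps), measuring from the bottom-left corner of the bounding box.
Vertical leg: 0.4 × 4.6, A = 1.84 in², y = 2.3 in, Ī = 3.24453 in⁴.
Horizontal leg (remainder): 3.8 × 0.4, A = 1.52 in², y = 0.2 in, Ī = 0.0202667 in⁴.
Centroid: ȳ = ΣA·y / ΣA = 1.35 in.
Transfer each piece to the centroidal x-axis using Ī + A·d² with d = y − 1.35:
  vertical leg: d = 0.95 in → contributes +4.90513 in⁴
  horizontal leg (remainder): d = -1.15 in → contributes +2.03047 in⁴
Total I = 6.9356 in⁴.
Extreme fibre distance c = 3.25 in; S = I/c = 2.13403 in³.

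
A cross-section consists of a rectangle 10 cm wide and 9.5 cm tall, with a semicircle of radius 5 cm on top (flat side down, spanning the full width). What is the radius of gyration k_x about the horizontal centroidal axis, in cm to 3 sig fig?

k_x ≈ 3.95 cm

Treat the section as a set of non-overlapping primitives; coordinates are from the bounding-box lower-left.
Rectangular body: 10 × 9.5, A = 95 cm², y = 4.75 cm, Ī = 714.48 cm⁴.
Semicircular cap: semicircle r = 5, A = 39.27 cm², y = 11.622 cm, Ī = 68.598 cm⁴.
Centroid: ȳ = ΣA·y / ΣA = 6.7599 cm.
Transfer each piece to the horizontal centroidal axis using Ī + A·d² with d = y − 6.7599:
  rectangular body: d = -2.0099 cm → contributes +1098.2 cm⁴
  semicircular cap: d = 4.8622 cm → contributes +996.98 cm⁴
Total I = 2095.2 cm⁴.
Radius of gyration: k = √(I/A) = √(2095.2 / 134.27) = 3.9503 cm.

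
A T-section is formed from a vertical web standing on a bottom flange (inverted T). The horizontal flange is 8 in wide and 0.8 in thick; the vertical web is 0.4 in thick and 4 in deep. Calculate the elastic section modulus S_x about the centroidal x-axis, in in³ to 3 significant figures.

Treat the section as a set of non-overlapping primitives; coordinates are from the bounding-box lower-left.
Flange: 8 × 0.8, A = 6.4 in², y = 0.4 in, Ī = 0.34133 in⁴.
Web: 0.4 × 4, A = 1.6 in², y = 2.8 in, Ī = 2.1333 in⁴.
Centroid: ȳ = ΣA·y / ΣA = 0.88 in.
Transfer each piece to the centroidal x-axis using Ī + A·d² with d = y − 0.88:
  flange: d = -0.48 in → contributes +1.8159 in⁴
  web: d = 1.92 in → contributes +8.0316 in⁴
Total I = 9.8475 in⁴.
Extreme fibre distance c = 3.92 in; S = I/c = 2.5121 in³.

S_x ≈ 2.51 in³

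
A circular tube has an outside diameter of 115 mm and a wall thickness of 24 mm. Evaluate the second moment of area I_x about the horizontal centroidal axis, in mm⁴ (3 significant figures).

I_x ≈ 7.60 × 10⁶ mm⁴

Decompose the section into non-overlapping parts with the origin at the bottom-left of its bounding rectangle.
Outer circle: ⌀115, A = 10 387 mm², y = 57.5 mm, Ī = 8 585 414 mm⁴.
Bore (subtracted): ⌀67, A = 3525.7 mm², y = 57.5 mm, Ī = 989 166 mm⁴.
By symmetry the centroid is at mid-height, ȳ = 57.5 mm.
All pieces are centred on the horizontal centroidal axis, so I = ΣĪ (holes subtracted) = 7 596 249 mm⁴.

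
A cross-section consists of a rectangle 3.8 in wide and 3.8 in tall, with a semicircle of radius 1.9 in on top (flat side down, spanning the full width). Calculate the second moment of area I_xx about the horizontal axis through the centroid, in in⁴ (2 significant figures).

Treat the section as a set of non-overlapping primitives; coordinates are from the bounding-box lower-left.
Rectangular body: 3.8 × 3.8, A = 14.44 in², y = 1.9 in, Ī = 17.38 in⁴.
Semicircular cap: semicircle r = 1.9, A = 5.671 in², y = 4.606 in, Ī = 1.43 in⁴.
Centroid: ȳ = ΣA·y / ΣA = 2.663 in.
Transfer each piece to the horizontal axis through the centroid using Ī + A·d² with d = y − 2.663:
  rectangular body: d = -0.7631 in → contributes +25.79 in⁴
  semicircular cap: d = 1.943 in → contributes +22.84 in⁴
Total I = 48.63 in⁴.

I_xx ≈ 49 in⁴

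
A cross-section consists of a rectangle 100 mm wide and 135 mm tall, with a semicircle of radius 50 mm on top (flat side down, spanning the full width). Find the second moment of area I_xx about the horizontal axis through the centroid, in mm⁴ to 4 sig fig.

I_xx ≈ 4.513 × 10⁷ mm⁴

Split into non-overlapping primitives; take the origin at the lower-left of the bounding box.
Rectangular body: 100 × 135, A = 13 500 mm², y = 67.5 mm, Ī = 20 503 125 mm⁴.
Semicircular cap: semicircle r = 50, A = 3926.99 mm², y = 156.221 mm, Ī = 685 981 mm⁴.
Centroid: ȳ = ΣA·y / ΣA = 87.4923 mm.
Transfer each piece to the horizontal axis through the centroid using Ī + A·d² with d = y − 87.4923:
  rectangular body: d = -19.9923 mm → contributes +25 898 955 mm⁴
  semicircular cap: d = 68.7284 mm → contributes +19 235 478 mm⁴
Total I = 45 134 433 mm⁴.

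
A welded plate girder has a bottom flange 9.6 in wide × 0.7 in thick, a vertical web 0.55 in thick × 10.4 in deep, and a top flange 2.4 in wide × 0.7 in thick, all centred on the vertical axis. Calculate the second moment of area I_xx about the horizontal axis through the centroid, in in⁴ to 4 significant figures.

I_xx ≈ 255.2 in⁴

Decompose the section into non-overlapping parts with the origin at the bottom-left of its bounding rectangle.
Bottom plate: 9.6 × 0.7, A = 6.72 in², y = 0.35 in, Ī = 0.2744 in⁴.
Web plate: 0.55 × 10.4, A = 5.72 in², y = 5.9 in, Ī = 51.5563 in⁴.
Top plate: 2.4 × 0.7, A = 1.68 in², y = 11.45 in, Ī = 0.0686 in⁴.
Centroid: ȳ = ΣA·y / ΣA = 3.91898 in.
Transfer each piece to the horizontal axis through the centroid using Ī + A·d² with d = y − 3.91898:
  bottom plate: d = -3.56898 in → contributes +85.8712 in⁴
  web plate: d = 1.98102 in → contributes +74.0041 in⁴
  top plate: d = 7.53102 in → contributes +95.3519 in⁴
Total I = 255.227 in⁴.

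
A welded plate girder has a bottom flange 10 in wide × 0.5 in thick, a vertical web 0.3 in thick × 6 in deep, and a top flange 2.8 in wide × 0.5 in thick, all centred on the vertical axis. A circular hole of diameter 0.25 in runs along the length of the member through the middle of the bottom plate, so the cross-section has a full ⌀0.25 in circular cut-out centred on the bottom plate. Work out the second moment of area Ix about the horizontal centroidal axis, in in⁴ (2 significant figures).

Ix ≈ 56 in⁴

Treat the section as a set of non-overlapping primitives; coordinates are from the bounding-box lower-left.
Bottom plate: 10 × 0.5, A = 5 in², y = 0.25 in, Ī = 0.1042 in⁴.
Web plate: 0.3 × 6, A = 1.8 in², y = 3.5 in, Ī = 5.4 in⁴.
Top plate: 2.8 × 0.5, A = 1.4 in², y = 6.75 in, Ī = 0.02917 in⁴.
Hole (subtracted): ⌀0.25, A = 0.04909 in², y = 0.25 in, Ī = 0.0001917 in⁴.
Centroid: ȳ = ΣA·y / ΣA = 2.084 in.
Transfer each piece to the horizontal centroidal axis using Ī + A·d² with d = y − 2.084:
  bottom plate: d = -1.834 in → contributes +16.92 in⁴
  web plate: d = 1.416 in → contributes +9.008 in⁴
  top plate: d = 4.666 in → contributes +30.51 in⁴
  hole: d = -1.834 in → contributes −0.1653 in⁴
Total I = 56.28 in⁴.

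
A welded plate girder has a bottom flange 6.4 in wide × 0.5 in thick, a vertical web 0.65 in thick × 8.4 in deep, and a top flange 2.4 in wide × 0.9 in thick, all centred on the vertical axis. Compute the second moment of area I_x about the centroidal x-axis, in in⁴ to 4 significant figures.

Break the section into simple shapes (no overlaps), measuring from the bottom-left corner of the bounding box.
Bottom plate: 6.4 × 0.5, A = 3.2 in², y = 0.25 in, Ī = 0.0666667 in⁴.
Web plate: 0.65 × 8.4, A = 5.46 in², y = 4.7 in, Ī = 32.1048 in⁴.
Top plate: 2.4 × 0.9, A = 2.16 in², y = 9.35 in, Ī = 0.1458 in⁴.
Centroid: ȳ = ΣA·y / ΣA = 4.3122 in.
Transfer each piece to the centroidal x-axis using Ī + A·d² with d = y − 4.3122:
  bottom plate: d = -4.0622 in → contributes +52.8714 in⁴
  web plate: d = 0.3878 in → contributes +32.9259 in⁴
  top plate: d = 5.0378 in → contributes +54.9654 in⁴
Total I = 140.763 in⁴.

I_x ≈ 140.8 in⁴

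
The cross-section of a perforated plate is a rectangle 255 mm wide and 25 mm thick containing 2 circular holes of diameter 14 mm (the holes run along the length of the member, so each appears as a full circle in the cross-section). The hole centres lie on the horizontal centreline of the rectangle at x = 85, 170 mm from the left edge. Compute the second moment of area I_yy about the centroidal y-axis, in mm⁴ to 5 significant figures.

I_yy ≈ 3.3985 × 10⁷ mm⁴

Treat the section as a set of non-overlapping primitives; coordinates are from the bounding-box lower-left.
Plate: 255 × 25, A = 6 375 mm², x = 127.5 mm, Ī = 34 544 531 mm⁴.
Hole 1 (subtracted): ⌀14, A = 153.938 mm², x = 85 mm, Ī = 1885.741 mm⁴.
Hole 2 (subtracted): ⌀14, A = 153.938 mm², x = 170 mm, Ī = 1885.741 mm⁴.
By symmetry the centroid is at mid-width, x̄ = 127.5 mm.
Transfer each piece to the centroidal y-axis using Ī + A·d² with d = x − 127.5:
  plate: d = 0 mm → contributes +34 544 531 mm⁴
  hole 1: d = -42.5 mm → contributes −279936.3 mm⁴
  hole 2: d = 42.5 mm → contributes −279936.3 mm⁴
Total I = 33 984 659 mm⁴.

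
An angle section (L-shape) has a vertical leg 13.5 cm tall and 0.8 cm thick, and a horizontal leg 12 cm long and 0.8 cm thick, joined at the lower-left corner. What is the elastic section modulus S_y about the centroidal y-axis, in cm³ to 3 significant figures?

S_y ≈ 30.5 cm³

Break the section into simple shapes (no overlaps), measuring from the bottom-left corner of the bounding box.
Vertical leg: 0.8 × 13.5, A = 10.8 cm², x = 0.4 cm, Ī = 0.576 cm⁴.
Horizontal leg (remainder): 11.2 × 0.8, A = 8.96 cm², x = 6.4 cm, Ī = 93.662 cm⁴.
Centroid: x̄ = ΣA·x / ΣA = 3.1206 cm.
Transfer each piece to the centroidal y-axis using Ī + A·d² with d = x − 3.1206:
  vertical leg: d = -2.7206 cm → contributes +80.517 cm⁴
  horizontal leg (remainder): d = 3.2794 cm → contributes +190.02 cm⁴
Total I = 270.54 cm⁴.
Extreme fibre distance c = 8.8794 cm; S = I/c = 30.468 cm³.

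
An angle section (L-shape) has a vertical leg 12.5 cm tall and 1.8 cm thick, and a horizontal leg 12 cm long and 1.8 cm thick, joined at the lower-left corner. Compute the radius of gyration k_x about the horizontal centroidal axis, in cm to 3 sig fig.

Split into non-overlapping primitives; take the origin at the lower-left of the bounding box.
Vertical leg: 1.8 × 12.5, A = 22.5 cm², y = 6.25 cm, Ī = 292.97 cm⁴.
Horizontal leg (remainder): 10.2 × 1.8, A = 18.36 cm², y = 0.9 cm, Ī = 4.9572 cm⁴.
Centroid: ȳ = ΣA·y / ΣA = 3.846 cm.
Transfer each piece to the horizontal centroidal axis using Ī + A·d² with d = y − 3.846:
  vertical leg: d = 2.404 cm → contributes +423 cm⁴
  horizontal leg (remainder): d = -2.946 cm → contributes +164.31 cm⁴
Total I = 587.3 cm⁴.
Radius of gyration: k = √(I/A) = √(587.3 / 40.86) = 3.7912 cm.

k_x ≈ 3.79 cm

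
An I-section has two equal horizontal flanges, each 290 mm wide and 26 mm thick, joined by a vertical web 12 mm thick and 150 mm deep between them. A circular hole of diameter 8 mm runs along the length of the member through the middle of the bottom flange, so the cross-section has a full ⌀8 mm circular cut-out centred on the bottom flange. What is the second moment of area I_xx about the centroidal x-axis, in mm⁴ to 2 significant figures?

I_xx ≈ 1.2 × 10⁸ mm⁴

Split into non-overlapping primitives; take the origin at the lower-left of the bounding box.
Bottom flange: 290 × 26, A = 7 540 mm², y = 13 mm, Ī = 424 753 mm⁴.
Web: 12 × 150, A = 1 800 mm², y = 101 mm, Ī = 3 375 000 mm⁴.
Top flange: 290 × 26, A = 7 540 mm², y = 189 mm, Ī = 424 753 mm⁴.
Hole (subtracted): ⌀8, A = 50.27 mm², y = 13 mm, Ī = 201.1 mm⁴.
Centroid: ȳ = ΣA·y / ΣA = 101.3 mm.
Transfer each piece to the centroidal x-axis using Ī + A·d² with d = y − 101.3:
  bottom flange: d = -88.26 mm → contributes +59 163 820 mm⁴
  web: d = -0.2628 mm → contributes +3 375 124 mm⁴
  top flange: d = 87.74 mm → contributes +58 466 248 mm⁴
  hole: d = -88.26 mm → contributes −391 786 mm⁴
Total I = 120 613 407 mm⁴.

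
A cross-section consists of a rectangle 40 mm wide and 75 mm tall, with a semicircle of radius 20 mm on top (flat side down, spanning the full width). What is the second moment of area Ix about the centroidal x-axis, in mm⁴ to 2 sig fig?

Treat the section as a set of non-overlapping primitives; coordinates are from the bounding-box lower-left.
Rectangular body: 40 × 75, A = 3 000 mm², y = 37.5 mm, Ī = 1 406 250 mm⁴.
Semicircular cap: semicircle r = 20, A = 628.3 mm², y = 83.49 mm, Ī = 17 561 mm⁴.
Centroid: ȳ = ΣA·y / ΣA = 45.46 mm.
Transfer each piece to the centroidal x-axis using Ī + A·d² with d = y − 45.46:
  rectangular body: d = -7.964 mm → contributes +1 596 517 mm⁴
  semicircular cap: d = 38.02 mm → contributes +926 021 mm⁴
Total I = 2 522 538 mm⁴.

Ix ≈ 2.5 × 10⁶ mm⁴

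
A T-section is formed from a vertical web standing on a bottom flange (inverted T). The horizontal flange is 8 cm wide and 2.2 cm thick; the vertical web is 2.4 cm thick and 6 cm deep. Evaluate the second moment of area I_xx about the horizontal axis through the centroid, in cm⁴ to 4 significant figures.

Split into non-overlapping primitives; take the origin at the lower-left of the bounding box.
Flange: 8 × 2.2, A = 17.6 cm², y = 1.1 cm, Ī = 7.09867 cm⁴.
Web: 2.4 × 6, A = 14.4 cm², y = 5.2 cm, Ī = 43.2 cm⁴.
Centroid: ȳ = ΣA·y / ΣA = 2.945 cm.
Transfer each piece to the horizontal axis through the centroid using Ī + A·d² with d = y − 2.945:
  flange: d = -1.845 cm → contributes +67.0095 cm⁴
  web: d = 2.255 cm → contributes +116.424 cm⁴
Total I = 183.434 cm⁴.

I_xx ≈ 183.4 cm⁴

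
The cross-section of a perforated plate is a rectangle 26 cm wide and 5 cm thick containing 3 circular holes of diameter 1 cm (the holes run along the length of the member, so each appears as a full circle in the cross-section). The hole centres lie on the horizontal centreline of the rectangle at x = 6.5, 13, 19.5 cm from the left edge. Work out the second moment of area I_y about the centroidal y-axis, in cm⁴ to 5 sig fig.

I_y ≈ 7256.8 cm⁴

Decompose the section into non-overlapping parts with the origin at the bottom-left of its bounding rectangle.
Plate: 26 × 5, A = 130 cm², x = 13 cm, Ī = 7323.333 cm⁴.
Hole 1 (subtracted): ⌀1, A = 0.7853982 cm², x = 6.5 cm, Ī = 0.04908739 cm⁴.
Hole 2 (subtracted): ⌀1, A = 0.7853982 cm², x = 13 cm, Ī = 0.04908739 cm⁴.
Hole 3 (subtracted): ⌀1, A = 0.7853982 cm², x = 19.5 cm, Ī = 0.04908739 cm⁴.
By symmetry the centroid is at mid-width, x̄ = 13 cm.
Transfer each piece to the centroidal y-axis using Ī + A·d² with d = x − 13:
  plate: d = 0 cm → contributes +7323.333 cm⁴
  hole 1: d = -6.5 cm → contributes −33.23216 cm⁴
  hole 2: d = 0 cm → contributes −0.04908739 cm⁴
  hole 3: d = 6.5 cm → contributes −33.23216 cm⁴
Total I = 7256.82 cm⁴.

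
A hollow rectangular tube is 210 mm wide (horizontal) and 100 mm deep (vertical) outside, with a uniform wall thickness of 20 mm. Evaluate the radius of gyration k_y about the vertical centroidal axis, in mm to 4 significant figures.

Decompose the section into non-overlapping parts with the origin at the bottom-left of its bounding rectangle.
Outer rectangle: 210 × 100, A = 21 000 mm², x = 105 mm, Ī = 77 175 000 mm⁴.
Inner void (subtracted): 170 × 60, A = 10 200 mm², x = 105 mm, Ī = 24 565 000 mm⁴.
By symmetry the centroid is at mid-width, x̄ = 105 mm.
All pieces are centred on the vertical centroidal axis, so I = ΣĪ (holes subtracted) = 52 610 000 mm⁴.
Radius of gyration: k = √(I/A) = √(52 610 000 / 10 800) = 69.7947 mm.

k_y ≈ 69.79 mm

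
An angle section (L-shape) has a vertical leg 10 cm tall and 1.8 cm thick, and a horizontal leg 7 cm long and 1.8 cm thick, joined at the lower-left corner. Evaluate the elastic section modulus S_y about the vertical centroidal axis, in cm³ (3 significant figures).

Decompose the section into non-overlapping parts with the origin at the bottom-left of its bounding rectangle.
Vertical leg: 1.8 × 10, A = 18 cm², x = 0.9 cm, Ī = 4.86 cm⁴.
Horizontal leg (remainder): 5.2 × 1.8, A = 9.36 cm², x = 4.4 cm, Ī = 21.091 cm⁴.
Centroid: x̄ = ΣA·x / ΣA = 2.0974 cm.
Transfer each piece to the vertical centroidal axis using Ī + A·d² with d = x − 2.0974:
  vertical leg: d = -1.1974 cm → contributes +30.666 cm⁴
  horizontal leg (remainder): d = 2.3026 cm → contributes +70.719 cm⁴
Total I = 101.39 cm⁴.
Extreme fibre distance c = 4.9026 cm; S = I/c = 20.68 cm³.

S_y ≈ 20.7 cm³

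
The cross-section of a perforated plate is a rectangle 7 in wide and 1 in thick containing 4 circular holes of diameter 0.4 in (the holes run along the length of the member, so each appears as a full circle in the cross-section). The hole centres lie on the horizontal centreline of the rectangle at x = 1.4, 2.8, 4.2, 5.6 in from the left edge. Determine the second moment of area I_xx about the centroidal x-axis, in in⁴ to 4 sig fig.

Decompose the section into non-overlapping parts with the origin at the bottom-left of its bounding rectangle.
Plate: 7 × 1, A = 7 in², y = 0.5 in, Ī = 0.583333 in⁴.
Hole 1 (subtracted): ⌀0.4, A = 0.125664 in², y = 0.5 in, Ī = 0.00125664 in⁴.
Hole 2 (subtracted): ⌀0.4, A = 0.125664 in², y = 0.5 in, Ī = 0.00125664 in⁴.
Hole 3 (subtracted): ⌀0.4, A = 0.125664 in², y = 0.5 in, Ī = 0.00125664 in⁴.
Hole 4 (subtracted): ⌀0.4, A = 0.125664 in², y = 0.5 in, Ī = 0.00125664 in⁴.
By symmetry the centroid is at mid-height, ȳ = 0.5 in.
All pieces are centred on the centroidal x-axis, so I = ΣĪ (holes subtracted) = 0.578307 in⁴.

I_xx ≈ 0.5783 in⁴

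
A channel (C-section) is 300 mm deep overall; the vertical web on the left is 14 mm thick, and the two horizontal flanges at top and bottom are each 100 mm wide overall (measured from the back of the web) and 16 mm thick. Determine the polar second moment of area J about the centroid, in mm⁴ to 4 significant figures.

J ≈ 9.297 × 10⁷ mm⁴

Decompose the section into non-overlapping parts with the origin at the bottom-left of its bounding rectangle.
Web: 14 × 300, A = 4 200 mm², y = 150 mm, Ī = 31 500 000 mm⁴.
Top flange (beyond web): 86 × 16, A = 1 376 mm², y = 292 mm, Ī = 29354.7 mm⁴.
Bottom flange (beyond web): 86 × 16, A = 1 376 mm², y = 8 mm, Ī = 29354.7 mm⁴.
By symmetry the centroid is at mid-height, ȳ = 150 mm.
Transfer each piece to the centroidal x-axis using Ī + A·d² with d = y − 150:
  web: d = 0 mm → contributes +31 500 000 mm⁴
  top flange (beyond web): d = 142 mm → contributes +27 775 019 mm⁴
  bottom flange (beyond web): d = -142 mm → contributes +27 775 019 mm⁴
Total I = 87 050 037 mm⁴.
For the y-axis: x̄ = 26.7929 mm.
Repeating about the centroidal y-axis gives I_y = 5 921 251 mm⁴.
Polar second moment: J = I_x + I_y = 92 971 288 mm⁴.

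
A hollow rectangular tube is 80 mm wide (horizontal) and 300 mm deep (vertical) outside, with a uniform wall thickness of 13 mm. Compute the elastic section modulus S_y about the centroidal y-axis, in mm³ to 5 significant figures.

S_y ≈ 2.3011 × 10⁵ mm³

Decompose the section into non-overlapping parts with the origin at the bottom-left of its bounding rectangle.
Outer rectangle: 80 × 300, A = 24 000 mm², x = 40 mm, Ī = 12 800 000 mm⁴.
Inner void (subtracted): 54 × 274, A = 14 796 mm², x = 40 mm, Ī = 3 595 428 mm⁴.
By symmetry the centroid is at mid-width, x̄ = 40 mm.
All pieces are centred on the centroidal y-axis, so I = ΣĪ (holes subtracted) = 9 204 572 mm⁴.
Extreme fibre distance c = 40 mm; S = I/c = 230114.3 mm³.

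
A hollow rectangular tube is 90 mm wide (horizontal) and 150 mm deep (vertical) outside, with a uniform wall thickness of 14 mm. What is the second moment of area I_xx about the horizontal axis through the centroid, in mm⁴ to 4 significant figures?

Decompose the section into non-overlapping parts with the origin at the bottom-left of its bounding rectangle.
Outer rectangle: 90 × 150, A = 13 500 mm², y = 75 mm, Ī = 25 312 500 mm⁴.
Inner void (subtracted): 62 × 122, A = 7 564 mm², y = 75 mm, Ī = 9 381 881 mm⁴.
By symmetry the centroid is at mid-height, ȳ = 75 mm.
All pieces are centred on the horizontal axis through the centroid, so I = ΣĪ (holes subtracted) = 15 930 619 mm⁴.

I_xx ≈ 1.593 × 10⁷ mm⁴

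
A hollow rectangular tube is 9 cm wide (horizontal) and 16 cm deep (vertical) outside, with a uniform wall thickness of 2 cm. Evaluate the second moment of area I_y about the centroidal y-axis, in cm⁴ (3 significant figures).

Decompose the section into non-overlapping parts with the origin at the bottom-left of its bounding rectangle.
Outer rectangle: 9 × 16, A = 144 cm², x = 4.5 cm, Ī = 972 cm⁴.
Inner void (subtracted): 5 × 12, A = 60 cm², x = 4.5 cm, Ī = 125 cm⁴.
By symmetry the centroid is at mid-width, x̄ = 4.5 cm.
All pieces are centred on the centroidal y-axis, so I = ΣĪ (holes subtracted) = 847 cm⁴.

I_y ≈ 847 cm⁴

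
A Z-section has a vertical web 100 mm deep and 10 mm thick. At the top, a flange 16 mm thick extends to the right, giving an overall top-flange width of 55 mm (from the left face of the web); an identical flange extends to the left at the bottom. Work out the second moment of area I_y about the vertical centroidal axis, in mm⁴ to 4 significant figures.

Split into non-overlapping primitives; take the origin at the lower-left of the bounding box.
Web: 10 × 100, A = 1 000 mm², x = 50 mm, Ī = 8333.33 mm⁴.
Top flange (beyond web): 45 × 16, A = 720 mm², x = 77.5 mm, Ī = 121 500 mm⁴.
Bottom flange (beyond web): 45 × 16, A = 720 mm², x = 22.5 mm, Ī = 121 500 mm⁴.
Centroid: x̄ = ΣA·x / ΣA = 50 mm.
Transfer each piece to the vertical centroidal axis using Ī + A·d² with d = x − 50:
  web: d = 0 mm → contributes +8333.33 mm⁴
  top flange (beyond web): d = 27.5 mm → contributes +666 000 mm⁴
  bottom flange (beyond web): d = -27.5 mm → contributes +666 000 mm⁴
Total I = 1 340 333 mm⁴.

I_y ≈ 1.340 × 10⁶ mm⁴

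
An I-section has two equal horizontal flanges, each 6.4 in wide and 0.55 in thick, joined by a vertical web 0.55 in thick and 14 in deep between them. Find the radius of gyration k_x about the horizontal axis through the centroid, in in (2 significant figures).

Split into non-overlapping primitives; take the origin at the lower-left of the bounding box.
Bottom flange: 6.4 × 0.55, A = 3.52 in², y = 0.275 in, Ī = 0.08873 in⁴.
Web: 0.55 × 14, A = 7.7 in², y = 7.55 in, Ī = 125.8 in⁴.
Top flange: 6.4 × 0.55, A = 3.52 in², y = 14.83 in, Ī = 0.08873 in⁴.
By symmetry the centroid is at mid-height, ȳ = 7.55 in.
Transfer each piece to the horizontal axis through the centroid using Ī + A·d² with d = y − 7.55:
  bottom flange: d = -7.275 in → contributes +186.4 in⁴
  web: d = 0 in → contributes +125.8 in⁴
  top flange: d = 7.275 in → contributes +186.4 in⁴
Total I = 498.5 in⁴.
Radius of gyration: k = √(I/A) = √(498.5 / 14.74) = 5.816 in.

k_x ≈ 5.8 in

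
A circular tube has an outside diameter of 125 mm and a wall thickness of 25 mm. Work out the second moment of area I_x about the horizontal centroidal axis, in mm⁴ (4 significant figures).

I_x ≈ 1.043 × 10⁷ mm⁴

Split into non-overlapping primitives; take the origin at the lower-left of the bounding box.
Outer circle: ⌀125, A = 12271.8 mm², y = 62.5 mm, Ī = 11 984 225 mm⁴.
Bore (subtracted): ⌀75, A = 4417.86 mm², y = 62.5 mm, Ī = 1 553 156 mm⁴.
By symmetry the centroid is at mid-height, ȳ = 62.5 mm.
All pieces are centred on the horizontal centroidal axis, so I = ΣĪ (holes subtracted) = 10 431 069 mm⁴.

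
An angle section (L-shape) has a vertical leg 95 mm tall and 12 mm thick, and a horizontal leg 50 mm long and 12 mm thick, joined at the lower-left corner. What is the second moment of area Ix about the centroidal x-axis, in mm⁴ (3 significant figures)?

Split into non-overlapping primitives; take the origin at the lower-left of the bounding box.
Vertical leg: 12 × 95, A = 1 140 mm², y = 47.5 mm, Ī = 857 375 mm⁴.
Horizontal leg (remainder): 38 × 12, A = 456 mm², y = 6 mm, Ī = 5 472 mm⁴.
Centroid: ȳ = ΣA·y / ΣA = 35.643 mm.
Transfer each piece to the centroidal x-axis using Ī + A·d² with d = y − 35.643:
  vertical leg: d = 11.857 mm → contributes +1 017 650 mm⁴
  horizontal leg (remainder): d = -29.643 mm → contributes +406 159 mm⁴
Total I = 1 423 808 mm⁴.

Ix ≈ 1.42 × 10⁶ mm⁴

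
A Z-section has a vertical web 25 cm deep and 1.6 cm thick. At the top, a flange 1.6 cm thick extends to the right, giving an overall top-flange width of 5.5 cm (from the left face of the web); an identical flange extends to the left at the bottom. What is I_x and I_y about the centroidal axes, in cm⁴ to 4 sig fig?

Treat the section as a set of non-overlapping primitives; coordinates are from the bounding-box lower-left.
Web: 1.6 × 25, A = 40 cm², y = 12.5 cm, Ī = 2083.33 cm⁴.
Top flange (beyond web): 3.9 × 1.6, A = 6.24 cm², y = 24.2 cm, Ī = 1.3312 cm⁴.
Bottom flange (beyond web): 3.9 × 1.6, A = 6.24 cm², y = 0.8 cm, Ī = 1.3312 cm⁴.
Centroid: ȳ = ΣA·y / ΣA = 12.5 cm.
Transfer each piece to the centroidal x-axis using Ī + A·d² with d = y − 12.5:
  web: d = 0 cm → contributes +2083.33 cm⁴
  top flange (beyond web): d = 11.7 cm → contributes +855.525 cm⁴
  bottom flange (beyond web): d = -11.7 cm → contributes +855.525 cm⁴
Total I = 3794.38 cm⁴.
For the y-axis: x̄ = 4.7 cm.
Repeating about the centroidal y-axis gives I_y = 118.732 cm⁴.

I_x ≈ 3794 cm⁴, I_y ≈ 118.7 cm⁴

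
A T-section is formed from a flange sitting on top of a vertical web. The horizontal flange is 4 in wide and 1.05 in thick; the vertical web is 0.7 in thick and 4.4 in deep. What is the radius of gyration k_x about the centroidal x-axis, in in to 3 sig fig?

k_x ≈ 1.60 in

Break the section into simple shapes (no overlaps), measuring from the bottom-left corner of the bounding box.
Flange: 4 × 1.05, A = 4.2 in², y = 4.925 in, Ī = 0.38588 in⁴.
Web: 0.7 × 4.4, A = 3.08 in², y = 2.2 in, Ī = 4.9691 in⁴.
Centroid: ȳ = ΣA·y / ΣA = 3.7721 in.
Transfer each piece to the centroidal x-axis using Ī + A·d² with d = y − 3.7721:
  flange: d = 1.1529 in → contributes +5.9683 in⁴
  web: d = -1.5721 in → contributes +12.581 in⁴
Total I = 18.55 in⁴.
Radius of gyration: k = √(I/A) = √(18.55 / 7.28) = 1.5963 in.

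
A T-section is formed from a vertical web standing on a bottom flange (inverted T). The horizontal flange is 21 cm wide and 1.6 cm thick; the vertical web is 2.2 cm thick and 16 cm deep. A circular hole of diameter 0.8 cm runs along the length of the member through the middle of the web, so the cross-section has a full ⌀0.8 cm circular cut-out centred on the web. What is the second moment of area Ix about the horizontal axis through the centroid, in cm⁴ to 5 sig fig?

Ix ≈ 2080.0 cm⁴

Break the section into simple shapes (no overlaps), measuring from the bottom-left corner of the bounding box.
Flange: 21 × 1.6, A = 33.6 cm², y = 0.8 cm, Ī = 7.168 cm⁴.
Web: 2.2 × 16, A = 35.2 cm², y = 9.6 cm, Ī = 750.9333 cm⁴.
Hole (subtracted): ⌀0.8, A = 0.5026548 cm², y = 9.6 cm, Ī = 0.02010619 cm⁴.
Centroid: ȳ = ΣA·y / ΣA = 5.270696 cm.
Transfer each piece to the horizontal axis through the centroid using Ī + A·d² with d = y − 5.270696:
  flange: d = -4.470696 cm → contributes +678.7352 cm⁴
  web: d = 4.329304 cm → contributes +1410.683 cm⁴
  hole: d = 4.329304 cm → contributes −9.441304 cm⁴
Total I = 2079.976 cm⁴.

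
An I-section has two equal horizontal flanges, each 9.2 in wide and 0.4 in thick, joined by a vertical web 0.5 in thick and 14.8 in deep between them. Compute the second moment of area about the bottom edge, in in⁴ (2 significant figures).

I_base ≈ 1500 in⁴

Treat the section as a set of non-overlapping primitives; coordinates are from the bounding-box lower-left.
Bottom flange: 9.2 × 0.4, A = 3.68 in², y = 0.2 in, Ī = 0.04907 in⁴.
Web: 0.5 × 14.8, A = 7.4 in², y = 7.8 in, Ī = 135.1 in⁴.
Top flange: 9.2 × 0.4, A = 3.68 in², y = 15.4 in, Ī = 0.04907 in⁴.
Transfer each piece to the bottom edge using Ī + A·d² with d = y − 0:
  bottom flange: d = 0.2 in → contributes +0.1963 in⁴
  web: d = 7.8 in → contributes +585.3 in⁴
  top flange: d = 15.4 in → contributes +872.8 in⁴
Total I = 1 458 in⁴.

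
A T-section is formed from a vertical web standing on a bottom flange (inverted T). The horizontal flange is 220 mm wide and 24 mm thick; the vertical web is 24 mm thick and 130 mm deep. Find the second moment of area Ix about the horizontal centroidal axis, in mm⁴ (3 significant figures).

Split into non-overlapping primitives; take the origin at the lower-left of the bounding box.
Flange: 220 × 24, A = 5 280 mm², y = 12 mm, Ī = 253 440 mm⁴.
Web: 24 × 130, A = 3 120 mm², y = 89 mm, Ī = 4 394 000 mm⁴.
Centroid: ȳ = ΣA·y / ΣA = 40.6 mm.
Transfer each piece to the horizontal centroidal axis using Ī + A·d² with d = y − 40.6:
  flange: d = -28.6 mm → contributes +4 572 269 mm⁴
  web: d = 48.4 mm → contributes +11 702 787 mm⁴
Total I = 16 275 056 mm⁴.

Ix ≈ 1.63 × 10⁷ mm⁴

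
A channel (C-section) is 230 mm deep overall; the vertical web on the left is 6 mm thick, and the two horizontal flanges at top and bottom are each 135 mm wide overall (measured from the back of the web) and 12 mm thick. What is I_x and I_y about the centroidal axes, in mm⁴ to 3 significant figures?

Break the section into simple shapes (no overlaps), measuring from the bottom-left corner of the bounding box.
Web: 6 × 230, A = 1 380 mm², y = 115 mm, Ī = 6 083 500 mm⁴.
Top flange (beyond web): 129 × 12, A = 1 548 mm², y = 224 mm, Ī = 18 576 mm⁴.
Bottom flange (beyond web): 129 × 12, A = 1 548 mm², y = 6 mm, Ī = 18 576 mm⁴.
By symmetry the centroid is at mid-height, ȳ = 115 mm.
Transfer each piece to the centroidal x-axis using Ī + A·d² with d = y − 115:
  web: d = 0 mm → contributes +6 083 500 mm⁴
  top flange (beyond web): d = 109 mm → contributes +18 410 364 mm⁴
  bottom flange (beyond web): d = -109 mm → contributes +18 410 364 mm⁴
Total I = 42 904 228 mm⁴.
For the y-axis: x̄ = 49.689 mm.
Repeating about the centroidal y-axis gives I_y = 8 646 599 mm⁴.

I_x ≈ 4.29 × 10⁷ mm⁴, I_y ≈ 8.65 × 10⁶ mm⁴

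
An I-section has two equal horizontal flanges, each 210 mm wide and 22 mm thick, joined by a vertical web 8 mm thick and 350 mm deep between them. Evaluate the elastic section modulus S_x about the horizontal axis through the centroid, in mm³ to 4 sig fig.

Treat the section as a set of non-overlapping primitives; coordinates are from the bounding-box lower-left.
Bottom flange: 210 × 22, A = 4 620 mm², y = 11 mm, Ī = 186 340 mm⁴.
Web: 8 × 350, A = 2 800 mm², y = 197 mm, Ī = 28 583 333 mm⁴.
Top flange: 210 × 22, A = 4 620 mm², y = 383 mm, Ī = 186 340 mm⁴.
By symmetry the centroid is at mid-height, ȳ = 197 mm.
Transfer each piece to the horizontal axis through the centroid using Ī + A·d² with d = y − 197:
  bottom flange: d = -186 mm → contributes +160 019 860 mm⁴
  web: d = 0 mm → contributes +28 583 333 mm⁴
  top flange: d = 186 mm → contributes +160 019 860 mm⁴
Total I = 348 623 053 mm⁴.
Extreme fibre distance c = 197 mm; S = I/c = 1 769 660 mm³.

S_x ≈ 1.770 × 10⁶ mm³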